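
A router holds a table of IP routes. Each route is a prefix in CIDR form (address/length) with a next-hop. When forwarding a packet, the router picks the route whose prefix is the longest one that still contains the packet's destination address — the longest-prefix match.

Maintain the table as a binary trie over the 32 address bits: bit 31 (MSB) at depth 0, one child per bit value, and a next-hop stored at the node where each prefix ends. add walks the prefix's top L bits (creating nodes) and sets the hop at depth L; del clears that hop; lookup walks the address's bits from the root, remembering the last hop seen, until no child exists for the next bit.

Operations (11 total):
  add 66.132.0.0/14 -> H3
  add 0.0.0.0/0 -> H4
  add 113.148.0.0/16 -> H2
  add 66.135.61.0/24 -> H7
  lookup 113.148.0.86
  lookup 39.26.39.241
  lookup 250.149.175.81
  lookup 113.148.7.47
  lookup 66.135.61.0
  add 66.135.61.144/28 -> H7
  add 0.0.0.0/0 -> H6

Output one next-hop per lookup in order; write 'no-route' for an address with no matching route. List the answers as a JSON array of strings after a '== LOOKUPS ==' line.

Process each operation:
  add 66.132.0.0/14 -> H3 at depth 14
  add 0.0.0.0/0 -> H4 at depth 0
  add 113.148.0.0/16 -> H2 at depth 16
  add 66.135.61.0/24 -> H7 at depth 24
  ? 113.148.0.86  path d0:H4→d1:-→d2:-→d3:-→d4:-→d5:-→d6:-→d7:-→d8:-→d9:-→d10:-→d11:-→d12:-→d13:-→d14:-→d15:-→d16:H2  best=H2
  ? 39.26.39.241  path d0:H4→d1:-  best=H4
  ? 250.149.175.81  path d0:H4  best=H4
  ? 113.148.7.47  path d0:H4→d1:-→d2:-→d3:-→d4:-→d5:-→d6:-→d7:-→d8:-→d9:-→d10:-→d11:-→d12:-→d13:-→d14:-→d15:-→d16:H2  best=H2
  ? 66.135.61.0  path d0:H4→d1:-→d2:-→d3:-→d4:-→d5:-→d6:-→d7:-→d8:-→d9:-→d10:-→d11:-→d12:-→d13:-→d14:H3→d15:-→d16:-→d17:-→d18:-→d19:-→d20:-→d21:-→d22:-→d23:-→d24:H7  best=H7
  add 66.135.61.144/28 -> H7 at depth 28
  add 0.0.0.0/0 -> H6 at depth 0

== LOOKUPS ==
["H2","H4","H4","H2","H7"]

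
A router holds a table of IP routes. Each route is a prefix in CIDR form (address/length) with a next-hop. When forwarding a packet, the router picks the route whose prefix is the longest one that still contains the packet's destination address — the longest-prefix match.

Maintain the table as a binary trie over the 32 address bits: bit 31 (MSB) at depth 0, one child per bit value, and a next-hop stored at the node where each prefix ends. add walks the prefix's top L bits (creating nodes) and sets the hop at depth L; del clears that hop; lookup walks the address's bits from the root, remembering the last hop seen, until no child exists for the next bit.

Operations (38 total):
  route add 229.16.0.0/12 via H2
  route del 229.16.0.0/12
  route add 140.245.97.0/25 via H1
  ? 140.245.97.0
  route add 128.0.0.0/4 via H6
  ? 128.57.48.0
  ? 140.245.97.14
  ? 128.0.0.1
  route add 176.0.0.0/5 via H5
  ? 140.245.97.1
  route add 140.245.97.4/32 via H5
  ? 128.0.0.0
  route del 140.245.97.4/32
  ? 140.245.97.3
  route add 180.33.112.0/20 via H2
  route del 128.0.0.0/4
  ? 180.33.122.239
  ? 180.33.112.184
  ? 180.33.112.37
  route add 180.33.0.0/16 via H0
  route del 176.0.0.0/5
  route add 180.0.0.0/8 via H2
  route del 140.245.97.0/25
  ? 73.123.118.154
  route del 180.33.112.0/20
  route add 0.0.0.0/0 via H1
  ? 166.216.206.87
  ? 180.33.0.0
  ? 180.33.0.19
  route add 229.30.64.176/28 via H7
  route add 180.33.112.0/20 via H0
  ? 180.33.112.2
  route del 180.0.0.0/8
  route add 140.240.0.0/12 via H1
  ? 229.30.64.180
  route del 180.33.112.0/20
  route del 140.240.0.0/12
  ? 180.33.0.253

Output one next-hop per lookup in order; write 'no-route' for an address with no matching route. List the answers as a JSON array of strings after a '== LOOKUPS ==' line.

Apply in order:
  add 229.16.0.0/12 -> H2 at depth 12
  del 229.16.0.0/12 (clear depth 12)
  add 140.245.97.0/25 -> H1 at depth 25
  Q 140.245.97.0: descend 1000110011110101011000010 ; hops seen [H1] ; pick H1
  add 128.0.0.0/4 -> H6 at depth 4
  Q 128.57.48.0: descend 1000 ; hops seen [H6] ; pick H6
  Q 140.245.97.14: descend 1000110011110101011000010 ; hops seen [H6,H1] ; pick H1
  Q 128.0.0.1: descend 1000 ; hops seen [H6] ; pick H6
  add 176.0.0.0/5 -> H5 at depth 5
  Q 140.245.97.1: descend 1000110011110101011000010 ; hops seen [H6,H1] ; pick H1
  add 140.245.97.4/32 -> H5 at depth 32
  Q 128.0.0.0: descend 1000 ; hops seen [H6] ; pick H6
  del 140.245.97.4/32 (clear depth 32)
  Q 140.245.97.3: descend 10001100111101010110000100000 ; hops seen [H6,H1] ; pick H1
  add 180.33.112.0/20 -> H2 at depth 20
  del 128.0.0.0/4 (clear depth 4)
  Q 180.33.122.239: descend 10110100001000010111 ; hops seen [H5,H2] ; pick H2
  Q 180.33.112.184: descend 10110100001000010111 ; hops seen [H5,H2] ; pick H2
  Q 180.33.112.37: descend 10110100001000010111 ; hops seen [H5,H2] ; pick H2
  add 180.33.0.0/16 -> H0 at depth 16
  del 176.0.0.0/5 (clear depth 5)
  add 180.0.0.0/8 -> H2 at depth 8
  del 140.245.97.0/25 (clear depth 25)
  Q 73.123.118.154: descend ε ; hops seen [∅] ; pick no-route
  del 180.33.112.0/20 (clear depth 20)
  add 0.0.0.0/0 -> H1 at depth 0
  Q 166.216.206.87: descend 101 ; hops seen [H1] ; pick H1
  Q 180.33.0.0: descend 10110100001000010 ; hops seen [H1,H2,H0] ; pick H0
  Q 180.33.0.19: descend 10110100001000010 ; hops seen [H1,H2,H0] ; pick H0
  add 229.30.64.176/28 -> H7 at depth 28
  add 180.33.112.0/20 -> H0 at depth 20
  Q 180.33.112.2: descend 10110100001000010111 ; hops seen [H1,H2,H0,H0] ; pick H0
  del 180.0.0.0/8 (clear depth 8)
  add 140.240.0.0/12 -> H1 at depth 12
  Q 229.30.64.180: descend 1110010100011110010000001011 ; hops seen [H1,H7] ; pick H7
  del 180.33.112.0/20 (clear depth 20)
  del 140.240.0.0/12 (clear depth 12)
  Q 180.33.0.253: descend 10110100001000010 ; hops seen [H1,H0] ; pick H0

== LOOKUPS ==
["H1","H6","H1","H6","H1","H6","H1","H2","H2","H2","no-route","H1","H0","H0","H0","H7","H0"]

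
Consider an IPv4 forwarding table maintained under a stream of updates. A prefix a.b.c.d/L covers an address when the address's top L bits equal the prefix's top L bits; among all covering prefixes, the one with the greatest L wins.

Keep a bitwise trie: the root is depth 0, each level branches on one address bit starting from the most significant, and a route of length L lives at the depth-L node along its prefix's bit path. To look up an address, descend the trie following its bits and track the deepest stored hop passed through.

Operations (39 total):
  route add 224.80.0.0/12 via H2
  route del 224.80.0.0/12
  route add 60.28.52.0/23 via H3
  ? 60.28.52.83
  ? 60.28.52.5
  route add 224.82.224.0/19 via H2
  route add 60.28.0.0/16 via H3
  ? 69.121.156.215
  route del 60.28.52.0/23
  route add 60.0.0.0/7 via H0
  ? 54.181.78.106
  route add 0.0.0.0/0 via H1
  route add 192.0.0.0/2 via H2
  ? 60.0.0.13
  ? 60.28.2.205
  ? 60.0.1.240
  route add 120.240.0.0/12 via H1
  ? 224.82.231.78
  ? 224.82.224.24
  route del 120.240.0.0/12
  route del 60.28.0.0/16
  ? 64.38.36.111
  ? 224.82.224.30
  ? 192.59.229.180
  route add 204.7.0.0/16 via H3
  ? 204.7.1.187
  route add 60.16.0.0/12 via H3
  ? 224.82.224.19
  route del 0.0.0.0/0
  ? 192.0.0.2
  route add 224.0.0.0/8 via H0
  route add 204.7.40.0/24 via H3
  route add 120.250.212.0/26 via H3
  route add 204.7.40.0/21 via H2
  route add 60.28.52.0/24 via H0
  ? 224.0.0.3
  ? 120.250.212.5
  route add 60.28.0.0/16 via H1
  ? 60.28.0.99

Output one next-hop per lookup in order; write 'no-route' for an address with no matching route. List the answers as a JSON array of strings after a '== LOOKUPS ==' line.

Apply in order:
  + 224.80.0.0/12 (H2) depth=12
  - 224.80.0.0/12 clear@12
  + 60.28.52.0/23 (H3) depth=23
  ? 60.28.52.83  path d0:-→d1:-→d2:-→d3:-→d4:-→d5:-→d6:-→d7:-→d8:-→d9:-→d10:-→d11:-→d12:-→d13:-→d14:-→d15:-→d16:-→d17:-→d18:-→d19:-→d20:-→d21:-→d22:-→d23:H3  best=H3
  ? 60.28.52.5  path d0:-→d1:-→d2:-→d3:-→d4:-→d5:-→d6:-→d7:-→d8:-→d9:-→d10:-→d11:-→d12:-→d13:-→d14:-→d15:-→d16:-→d17:-→d18:-→d19:-→d20:-→d21:-→d22:-→d23:H3  best=H3
  + 224.82.224.0/19 (H2) depth=19
  + 60.28.0.0/16 (H3) depth=16
  ? 69.121.156.215  path d0:-→d1:-  best=no-route
  - 60.28.52.0/23 clear@23
  + 60.0.0.0/7 (H0) depth=7
  ? 54.181.78.106  path d0:-→d1:-→d2:-→d3:-→d4:-  best=no-route
  + 0.0.0.0/0 (H1) depth=0
  + 192.0.0.0/2 (H2) depth=2
  ? 60.0.0.13  path d0:H1→d1:-→d2:-→d3:-→d4:-→d5:-→d6:-→d7:H0→d8:-→d9:-→d10:-→d11:-  best=H0
  ? 60.28.2.205  path d0:H1→d1:-→d2:-→d3:-→d4:-→d5:-→d6:-→d7:H0→d8:-→d9:-→d10:-→d11:-→d12:-→d13:-→d14:-→d15:-→d16:H3→d17:-→d18:-  best=H3
  ? 60.0.1.240  path d0:H1→d1:-→d2:-→d3:-→d4:-→d5:-→d6:-→d7:H0→d8:-→d9:-→d10:-→d11:-  best=H0
  + 120.240.0.0/12 (H1) depth=12
  ? 224.82.231.78  path d0:H1→d1:-→d2:H2→d3:-→d4:-→d5:-→d6:-→d7:-→d8:-→d9:-→d10:-→d11:-→d12:-→d13:-→d14:-→d15:-→d16:-→d17:-→d18:-→d19:H2  best=H2
  ? 224.82.224.24  path d0:H1→d1:-→d2:H2→d3:-→d4:-→d5:-→d6:-→d7:-→d8:-→d9:-→d10:-→d11:-→d12:-→d13:-→d14:-→d15:-→d16:-→d17:-→d18:-→d19:H2  best=H2
  - 120.240.0.0/12 clear@12
  - 60.28.0.0/16 clear@16
  ? 64.38.36.111  path d0:H1→d1:-→d2:-  best=H1
  ? 224.82.224.30  path d0:H1→d1:-→d2:H2→d3:-→d4:-→d5:-→d6:-→d7:-→d8:-→d9:-→d10:-→d11:-→d12:-→d13:-→d14:-→d15:-→d16:-→d17:-→d18:-→d19:H2  best=H2
  ? 192.59.229.180  path d0:H1→d1:-→d2:H2  best=H2
  + 204.7.0.0/16 (H3) depth=16
  ? 204.7.1.187  path d0:H1→d1:-→d2:H2→d3:-→d4:-→d5:-→d6:-→d7:-→d8:-→d9:-→d10:-→d11:-→d12:-→d13:-→d14:-→d15:-→d16:H3  best=H3
  + 60.16.0.0/12 (H3) depth=12
  ? 224.82.224.19  path d0:H1→d1:-→d2:H2→d3:-→d4:-→d5:-→d6:-→d7:-→d8:-→d9:-→d10:-→d11:-→d12:-→d13:-→d14:-→d15:-→d16:-→d17:-→d18:-→d19:H2  best=H2
  - 0.0.0.0/0 clear@0
  ? 192.0.0.2  path d0:-→d1:-→d2:H2→d3:-→d4:-  best=H2
  + 224.0.0.0/8 (H0) depth=8
  + 204.7.40.0/24 (H3) depth=24
  + 120.250.212.0/26 (H3) depth=26
  + 204.7.40.0/21 (H2) depth=21
  + 60.28.52.0/24 (H0) depth=24
  ? 224.0.0.3  path d0:-→d1:-→d2:H2→d3:-→d4:-→d5:-→d6:-→d7:-→d8:H0→d9:-  best=H0
  ? 120.250.212.5  path d0:-→d1:-→d2:-→d3:-→d4:-→d5:-→d6:-→d7:-→d8:-→d9:-→d10:-→d11:-→d12:-→d13:-→d14:-→d15:-→d16:-→d17:-→d18:-→d19:-→d20:-→d21:-→d22:-→d23:-→d24:-→d25:-→d26:H3  best=H3
  + 60.28.0.0/16 (H1) depth=16
  ? 60.28.0.99  path d0:-→d1:-→d2:-→d3:-→d4:-→d5:-→d6:-→d7:H0→d8:-→d9:-→d10:-→d11:-→d12:H3→d13:-→d14:-→d15:-→d16:H1→d17:-→d18:-  best=H1

== LOOKUPS ==
["H3","H3","no-route","no-route","H0","H3","H0","H2","H2","H1","H2","H2","H3","H2","H2","H0","H3","H1"]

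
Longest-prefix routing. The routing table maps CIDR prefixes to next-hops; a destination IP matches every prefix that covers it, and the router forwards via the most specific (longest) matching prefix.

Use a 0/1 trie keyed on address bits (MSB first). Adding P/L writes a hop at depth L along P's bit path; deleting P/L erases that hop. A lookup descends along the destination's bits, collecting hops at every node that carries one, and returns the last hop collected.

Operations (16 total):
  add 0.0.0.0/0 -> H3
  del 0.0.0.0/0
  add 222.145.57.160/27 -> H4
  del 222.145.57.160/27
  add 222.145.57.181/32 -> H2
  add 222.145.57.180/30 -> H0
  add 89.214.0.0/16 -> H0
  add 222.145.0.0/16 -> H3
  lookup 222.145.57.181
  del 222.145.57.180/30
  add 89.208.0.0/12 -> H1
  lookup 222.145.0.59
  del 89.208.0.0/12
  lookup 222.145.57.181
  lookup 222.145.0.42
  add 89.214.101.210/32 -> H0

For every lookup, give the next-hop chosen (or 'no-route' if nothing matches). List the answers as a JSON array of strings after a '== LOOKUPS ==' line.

Trace:
  add 0.0.0.0/0 -> H3 at depth 0
  - 0.0.0.0/0 clear@0
  add 222.145.57.160/27 -> H4 at depth 27
  - 222.145.57.160/27 clear@27
  add 222.145.57.181/32 -> H2 at depth 32
  add 222.145.57.180/30 -> H0 at depth 30
  add 89.214.0.0/16 -> H0 at depth 16
  add 222.145.0.0/16 -> H3 at depth 16
  lookup 222.145.57.181: bits 11011110100100010011100110110101 walk d0:-→d1:-→d2:-→d3:-→d4:-→d5:-→d6:-→d7:-→d8:-→d9:-→d10:-→d11:-→d12:-→d13:-→d14:-→d15:-→d16:H3→d17:-→d18:-→d19:-→d20:-→d21:-→d22:-→d23:-→d24:-→d25:-→d26:-→d27:-→d28:-→d29:-→d30:H0→d31:-→d32:H2 -> H2
  - 222.145.57.180/30 clear@30
  add 89.208.0.0/12 -> H1 at depth 12
  lookup 222.145.0.59: bits 110111101001000100 walk d0:-→d1:-→d2:-→d3:-→d4:-→d5:-→d6:-→d7:-→d8:-→d9:-→d10:-→d11:-→d12:-→d13:-→d14:-→d15:-→d16:H3→d17:-→d18:- -> H3
  - 89.208.0.0/12 clear@12
  lookup 222.145.57.181: bits 11011110100100010011100110110101 walk d0:-→d1:-→d2:-→d3:-→d4:-→d5:-→d6:-→d7:-→d8:-→d9:-→d10:-→d11:-→d12:-→d13:-→d14:-→d15:-→d16:H3→d17:-→d18:-→d19:-→d20:-→d21:-→d22:-→d23:-→d24:-→d25:-→d26:-→d27:-→d28:-→d29:-→d30:-→d31:-→d32:H2 -> H2
  lookup 222.145.0.42: bits 110111101001000100 walk d0:-→d1:-→d2:-→d3:-→d4:-→d5:-→d6:-→d7:-→d8:-→d9:-→d10:-→d11:-→d12:-→d13:-→d14:-→d15:-→d16:H3→d17:-→d18:- -> H3
  add 89.214.101.210/32 -> H0 at depth 32

== LOOKUPS ==
["H2","H3","H2","H3"]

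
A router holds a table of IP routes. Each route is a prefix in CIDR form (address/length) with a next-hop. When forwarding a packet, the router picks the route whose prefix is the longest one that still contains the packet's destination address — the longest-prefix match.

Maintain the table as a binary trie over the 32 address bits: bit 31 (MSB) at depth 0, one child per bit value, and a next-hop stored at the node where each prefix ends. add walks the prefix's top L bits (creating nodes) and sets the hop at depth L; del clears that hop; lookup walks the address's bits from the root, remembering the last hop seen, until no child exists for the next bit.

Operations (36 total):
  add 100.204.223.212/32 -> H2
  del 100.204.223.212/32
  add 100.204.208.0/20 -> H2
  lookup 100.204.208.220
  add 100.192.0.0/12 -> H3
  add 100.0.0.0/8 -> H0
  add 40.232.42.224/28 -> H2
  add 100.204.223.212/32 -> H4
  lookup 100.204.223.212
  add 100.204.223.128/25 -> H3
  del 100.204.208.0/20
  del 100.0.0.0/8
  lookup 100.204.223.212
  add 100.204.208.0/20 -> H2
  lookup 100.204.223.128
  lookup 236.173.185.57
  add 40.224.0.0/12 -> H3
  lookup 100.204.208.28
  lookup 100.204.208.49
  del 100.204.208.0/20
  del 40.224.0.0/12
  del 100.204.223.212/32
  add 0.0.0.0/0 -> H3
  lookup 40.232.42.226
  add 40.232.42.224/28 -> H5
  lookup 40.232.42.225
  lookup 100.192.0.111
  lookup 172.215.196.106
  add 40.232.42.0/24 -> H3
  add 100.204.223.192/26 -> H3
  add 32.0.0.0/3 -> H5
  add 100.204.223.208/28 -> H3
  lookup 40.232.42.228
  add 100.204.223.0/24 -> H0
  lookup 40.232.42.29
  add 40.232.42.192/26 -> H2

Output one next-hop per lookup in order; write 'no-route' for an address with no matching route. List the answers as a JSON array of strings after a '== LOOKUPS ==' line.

Process each operation:
  add 100.204.223.212/32 -> H2 at depth 32
  - 100.204.223.212/32 clear@32
  add 100.204.208.0/20 -> H2 at depth 20
  Q 100.204.208.220: descend 01100100110011001101 ; hops seen [H2] ; pick H2
  add 100.192.0.0/12 -> H3 at depth 12
  add 100.0.0.0/8 -> H0 at depth 8
  add 40.232.42.224/28 -> H2 at depth 28
  add 100.204.223.212/32 -> H4 at depth 32
  Q 100.204.223.212: descend 01100100110011001101111111010100 ; hops seen [H0,H3,H2,H4] ; pick H4
  add 100.204.223.128/25 -> H3 at depth 25
  - 100.204.208.0/20 clear@20
  - 100.0.0.0/8 clear@8
  Q 100.204.223.212: descend 01100100110011001101111111010100 ; hops seen [H3,H3,H4] ; pick H4
  add 100.204.208.0/20 -> H2 at depth 20
  Q 100.204.223.128: descend 0110010011001100110111111 ; hops seen [H3,H2,H3] ; pick H3
  Q 236.173.185.57: descend ε ; hops seen [∅] ; pick no-route
  add 40.224.0.0/12 -> H3 at depth 12
  Q 100.204.208.28: descend 01100100110011001101 ; hops seen [H3,H2] ; pick H2
  Q 100.204.208.49: descend 01100100110011001101 ; hops seen [H3,H2] ; pick H2
  - 100.204.208.0/20 clear@20
  - 40.224.0.0/12 clear@12
  - 100.204.223.212/32 clear@32
  add 0.0.0.0/0 -> H3 at depth 0
  Q 40.232.42.226: descend 0010100011101000001010101110 ; hops seen [H3,H2] ; pick H2
  add 40.232.42.224/28 -> H5 at depth 28
  Q 40.232.42.225: descend 0010100011101000001010101110 ; hops seen [H3,H5] ; pick H5
  Q 100.192.0.111: descend 011001001100 ; hops seen [H3,H3] ; pick H3
  Q 172.215.196.106: descend ε ; hops seen [H3] ; pick H3
  add 40.232.42.0/24 -> H3 at depth 24
  add 100.204.223.192/26 -> H3 at depth 26
  add 32.0.0.0/3 -> H5 at depth 3
  add 100.204.223.208/28 -> H3 at depth 28
  Q 40.232.42.228: descend 0010100011101000001010101110 ; hops seen [H3,H5,H3,H5] ; pick H5
  add 100.204.223.0/24 -> H0 at depth 24
  Q 40.232.42.29: descend 001010001110100000101010 ; hops seen [H3,H5,H3] ; pick H3
  add 40.232.42.192/26 -> H2 at depth 26

== LOOKUPS ==
["H2","H4","H4","H3","no-route","H2","H2","H2","H5","H3","H3","H5","H3"]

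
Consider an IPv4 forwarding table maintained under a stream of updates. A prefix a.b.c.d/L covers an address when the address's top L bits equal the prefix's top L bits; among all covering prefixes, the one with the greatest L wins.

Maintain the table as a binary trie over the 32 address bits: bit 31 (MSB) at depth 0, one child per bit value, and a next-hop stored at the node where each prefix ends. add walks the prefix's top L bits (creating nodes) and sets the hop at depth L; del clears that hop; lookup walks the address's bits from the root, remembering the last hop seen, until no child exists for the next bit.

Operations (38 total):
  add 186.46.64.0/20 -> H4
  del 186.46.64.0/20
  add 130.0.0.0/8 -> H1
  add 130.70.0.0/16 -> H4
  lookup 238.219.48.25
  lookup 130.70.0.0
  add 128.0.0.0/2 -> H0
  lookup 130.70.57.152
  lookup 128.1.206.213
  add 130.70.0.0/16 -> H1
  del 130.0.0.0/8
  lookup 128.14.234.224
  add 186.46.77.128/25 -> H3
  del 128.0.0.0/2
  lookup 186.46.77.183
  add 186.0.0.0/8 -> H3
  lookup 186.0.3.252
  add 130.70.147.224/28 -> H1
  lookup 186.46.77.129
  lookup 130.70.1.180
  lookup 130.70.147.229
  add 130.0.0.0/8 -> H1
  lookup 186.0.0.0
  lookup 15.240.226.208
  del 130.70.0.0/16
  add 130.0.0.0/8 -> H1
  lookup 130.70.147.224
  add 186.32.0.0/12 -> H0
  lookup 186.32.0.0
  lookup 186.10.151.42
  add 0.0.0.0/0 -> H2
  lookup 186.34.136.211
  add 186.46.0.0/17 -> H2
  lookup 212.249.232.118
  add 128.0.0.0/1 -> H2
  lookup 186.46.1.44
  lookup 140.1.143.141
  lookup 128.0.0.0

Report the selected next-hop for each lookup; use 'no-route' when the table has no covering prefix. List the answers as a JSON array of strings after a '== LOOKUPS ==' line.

Apply in order:
  + 186.46.64.0/20 (H4) depth=20
  - 186.46.64.0/20 clear@20
  + 130.0.0.0/8 (H1) depth=8
  + 130.70.0.0/16 (H4) depth=16
  Q 238.219.48.25: descend 1 ; hops seen [∅] ; pick no-route
  Q 130.70.0.0: descend 1000001001000110 ; hops seen [H1,H4] ; pick H4
  + 128.0.0.0/2 (H0) depth=2
  Q 130.70.57.152: descend 1000001001000110 ; hops seen [H0,H1,H4] ; pick H4
  Q 128.1.206.213: descend 100000 ; hops seen [H0] ; pick H0
  + 130.70.0.0/16 (H1) depth=16
  - 130.0.0.0/8 clear@8
  Q 128.14.234.224: descend 100000 ; hops seen [H0] ; pick H0
  + 186.46.77.128/25 (H3) depth=25
  - 128.0.0.0/2 clear@2
  Q 186.46.77.183: descend 1011101000101110010011011 ; hops seen [H3] ; pick H3
  + 186.0.0.0/8 (H3) depth=8
  Q 186.0.3.252: descend 1011101000 ; hops seen [H3] ; pick H3
  + 130.70.147.224/28 (H1) depth=28
  Q 186.46.77.129: descend 1011101000101110010011011 ; hops seen [H3,H3] ; pick H3
  Q 130.70.1.180: descend 1000001001000110 ; hops seen [H1] ; pick H1
  Q 130.70.147.229: descend 1000001001000110100100111110 ; hops seen [H1,H1] ; pick H1
  + 130.0.0.0/8 (H1) depth=8
  Q 186.0.0.0: descend 1011101000 ; hops seen [H3] ; pick H3
  Q 15.240.226.208: descend ε ; hops seen [∅] ; pick no-route
  - 130.70.0.0/16 clear@16
  + 130.0.0.0/8 (H1) depth=8
  Q 130.70.147.224: descend 1000001001000110100100111110 ; hops seen [H1,H1] ; pick H1
  + 186.32.0.0/12 (H0) depth=12
  Q 186.32.0.0: descend 101110100010 ; hops seen [H3,H0] ; pick H0
  Q 186.10.151.42: descend 1011101000 ; hops seen [H3] ; pick H3
  + 0.0.0.0/0 (H2) depth=0
  Q 186.34.136.211: descend 101110100010 ; hops seen [H2,H3,H0] ; pick H0
  + 186.46.0.0/17 (H2) depth=17
  Q 212.249.232.118: descend 1 ; hops seen [H2] ; pick H2
  + 128.0.0.0/1 (H2) depth=1
  Q 186.46.1.44: descend 10111010001011100 ; hops seen [H2,H2,H3,H0,H2] ; pick H2
  Q 140.1.143.141: descend 1000 ; hops seen [H2,H2] ; pick H2
  Q 128.0.0.0: descend 100000 ; hops seen [H2,H2] ; pick H2

== LOOKUPS ==
["no-route","H4","H4","H0","H0","H3","H3","H3","H1","H1","H3","no-route","H1","H0","H3","H0","H2","H2","H2","H2"]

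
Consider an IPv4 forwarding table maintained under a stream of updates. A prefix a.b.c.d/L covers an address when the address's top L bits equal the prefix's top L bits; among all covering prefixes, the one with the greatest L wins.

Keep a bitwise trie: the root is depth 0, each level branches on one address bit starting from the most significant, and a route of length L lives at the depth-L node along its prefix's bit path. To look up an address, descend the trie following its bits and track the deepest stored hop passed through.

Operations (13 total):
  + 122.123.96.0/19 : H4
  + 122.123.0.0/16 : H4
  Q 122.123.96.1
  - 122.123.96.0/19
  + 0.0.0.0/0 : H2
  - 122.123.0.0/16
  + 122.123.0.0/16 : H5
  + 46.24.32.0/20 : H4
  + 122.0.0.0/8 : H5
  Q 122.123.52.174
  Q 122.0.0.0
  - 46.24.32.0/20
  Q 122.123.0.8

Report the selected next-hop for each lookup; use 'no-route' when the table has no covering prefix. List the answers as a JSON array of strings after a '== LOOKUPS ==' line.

Process each operation:
  + 122.123.96.0/19 (H4) depth=19
  + 122.123.0.0/16 (H4) depth=16
  Q 122.123.96.1: descend 0111101001111011011 ; hops seen [H4,H4] ; pick H4
  - 122.123.96.0/19 clear@19
  + 0.0.0.0/0 (H2) depth=0
  - 122.123.0.0/16 clear@16
  + 122.123.0.0/16 (H5) depth=16
  + 46.24.32.0/20 (H4) depth=20
  + 122.0.0.0/8 (H5) depth=8
  Q 122.123.52.174: descend 01111010011110110 ; hops seen [H2,H5,H5] ; pick H5
  Q 122.0.0.0: descend 011110100 ; hops seen [H2,H5] ; pick H5
  - 46.24.32.0/20 clear@20
  Q 122.123.0.8: descend 01111010011110110 ; hops seen [H2,H5,H5] ; pick H5

== LOOKUPS ==
["H4","H5","H5","H5"]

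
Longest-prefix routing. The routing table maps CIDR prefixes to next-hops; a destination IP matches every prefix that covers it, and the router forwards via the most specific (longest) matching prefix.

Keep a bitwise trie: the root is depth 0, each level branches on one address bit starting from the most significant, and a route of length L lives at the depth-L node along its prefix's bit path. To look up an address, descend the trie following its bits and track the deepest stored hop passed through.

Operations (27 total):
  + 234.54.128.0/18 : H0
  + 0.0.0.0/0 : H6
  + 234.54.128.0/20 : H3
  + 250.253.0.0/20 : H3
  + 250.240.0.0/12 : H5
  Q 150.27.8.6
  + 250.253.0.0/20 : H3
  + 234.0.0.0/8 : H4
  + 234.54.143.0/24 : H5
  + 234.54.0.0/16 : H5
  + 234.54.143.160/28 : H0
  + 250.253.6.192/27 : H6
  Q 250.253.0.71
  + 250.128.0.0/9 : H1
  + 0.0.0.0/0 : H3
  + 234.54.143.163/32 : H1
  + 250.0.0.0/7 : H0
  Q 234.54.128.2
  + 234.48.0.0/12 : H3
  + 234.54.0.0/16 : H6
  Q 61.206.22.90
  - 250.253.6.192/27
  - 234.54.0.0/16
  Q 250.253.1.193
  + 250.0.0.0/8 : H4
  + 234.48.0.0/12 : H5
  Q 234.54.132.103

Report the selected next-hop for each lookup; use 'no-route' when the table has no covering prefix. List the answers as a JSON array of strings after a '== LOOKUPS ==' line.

Apply in order:
  add 234.54.128.0/18 -> H0 at depth 18
  add 0.0.0.0/0 -> H6 at depth 0
  add 234.54.128.0/20 -> H3 at depth 20
  add 250.253.0.0/20 -> H3 at depth 20
  add 250.240.0.0/12 -> H5 at depth 12
  ? 150.27.8.6  path d0:H6→d1:-  best=H6
  add 250.253.0.0/20 -> H3 at depth 20
  add 234.0.0.0/8 -> H4 at depth 8
  add 234.54.143.0/24 -> H5 at depth 24
  add 234.54.0.0/16 -> H5 at depth 16
  add 234.54.143.160/28 -> H0 at depth 28
  add 250.253.6.192/27 -> H6 at depth 27
  ? 250.253.0.71  path d0:H6→d1:-→d2:-→d3:-→d4:-→d5:-→d6:-→d7:-→d8:-→d9:-→d10:-→d11:-→d12:H5→d13:-→d14:-→d15:-→d16:-→d17:-→d18:-→d19:-→d20:H3→d21:-  best=H3
  add 250.128.0.0/9 -> H1 at depth 9
  add 0.0.0.0/0 -> H3 at depth 0
  add 234.54.143.163/32 -> H1 at depth 32
  add 250.0.0.0/7 -> H0 at depth 7
  ? 234.54.128.2  path d0:H3→d1:-→d2:-→d3:-→d4:-→d5:-→d6:-→d7:-→d8:H4→d9:-→d10:-→d11:-→d12:-→d13:-→d14:-→d15:-→d16:H5→d17:-→d18:H0→d19:-→d20:H3  best=H3
  add 234.48.0.0/12 -> H3 at depth 12
  add 234.54.0.0/16 -> H6 at depth 16
  ? 61.206.22.90  path d0:H3  best=H3
  del 250.253.6.192/27 (clear depth 27)
  del 234.54.0.0/16 (clear depth 16)
  ? 250.253.1.193  path d0:H3→d1:-→d2:-→d3:-→d4:-→d5:-→d6:-→d7:H0→d8:-→d9:H1→d10:-→d11:-→d12:H5→d13:-→d14:-→d15:-→d16:-→d17:-→d18:-→d19:-→d20:H3→d21:-  best=H3
  add 250.0.0.0/8 -> H4 at depth 8
  add 234.48.0.0/12 -> H5 at depth 12
  ? 234.54.132.103  path d0:H3→d1:-→d2:-→d3:-→d4:-→d5:-→d6:-→d7:-→d8:H4→d9:-→d10:-→d11:-→d12:H5→d13:-→d14:-→d15:-→d16:-→d17:-→d18:H0→d19:-→d20:H3  best=H3

== LOOKUPS ==
["H6","H3","H3","H3","H3","H3"]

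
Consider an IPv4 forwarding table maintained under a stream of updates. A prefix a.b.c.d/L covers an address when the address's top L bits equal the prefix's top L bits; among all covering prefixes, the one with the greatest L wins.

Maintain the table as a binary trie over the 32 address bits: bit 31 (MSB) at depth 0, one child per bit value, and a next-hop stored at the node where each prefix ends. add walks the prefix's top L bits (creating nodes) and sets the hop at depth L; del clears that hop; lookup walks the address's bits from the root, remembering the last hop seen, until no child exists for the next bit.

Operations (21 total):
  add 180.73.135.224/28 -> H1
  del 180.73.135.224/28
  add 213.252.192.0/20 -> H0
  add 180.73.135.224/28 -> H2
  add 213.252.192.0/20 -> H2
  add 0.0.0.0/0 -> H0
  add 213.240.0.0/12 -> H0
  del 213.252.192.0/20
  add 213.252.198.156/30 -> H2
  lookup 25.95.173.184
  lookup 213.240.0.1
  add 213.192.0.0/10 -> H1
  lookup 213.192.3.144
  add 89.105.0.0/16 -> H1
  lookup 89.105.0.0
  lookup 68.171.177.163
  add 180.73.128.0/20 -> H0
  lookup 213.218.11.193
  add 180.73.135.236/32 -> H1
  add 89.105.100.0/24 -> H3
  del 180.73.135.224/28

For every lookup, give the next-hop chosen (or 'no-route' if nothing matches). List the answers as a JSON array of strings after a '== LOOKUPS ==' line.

Apply in order:
  add 180.73.135.224/28 -> H1 at depth 28
  del 180.73.135.224/28 (clear depth 28)
  add 213.252.192.0/20 -> H0 at depth 20
  add 180.73.135.224/28 -> H2 at depth 28
  add 213.252.192.0/20 -> H2 at depth 20
  add 0.0.0.0/0 -> H0 at depth 0
  add 213.240.0.0/12 -> H0 at depth 12
  del 213.252.192.0/20 (clear depth 20)
  add 213.252.198.156/30 -> H2 at depth 30
  ? 25.95.173.184  path d0:H0  best=H0
  ? 213.240.0.1  path d0:H0→d1:-→d2:-→d3:-→d4:-→d5:-→d6:-→d7:-→d8:-→d9:-→d10:-→d11:-→d12:H0  best=H0
  add 213.192.0.0/10 -> H1 at depth 10
  ? 213.192.3.144  path d0:H0→d1:-→d2:-→d3:-→d4:-→d5:-→d6:-→d7:-→d8:-→d9:-→d10:H1  best=H1
  add 89.105.0.0/16 -> H1 at depth 16
  ? 89.105.0.0  path d0:H0→d1:-→d2:-→d3:-→d4:-→d5:-→d6:-→d7:-→d8:-→d9:-→d10:-→d11:-→d12:-→d13:-→d14:-→d15:-→d16:H1  best=H1
  ? 68.171.177.163  path d0:H0→d1:-→d2:-→d3:-  best=H0
  add 180.73.128.0/20 -> H0 at depth 20
  ? 213.218.11.193  path d0:H0→d1:-→d2:-→d3:-→d4:-→d5:-→d6:-→d7:-→d8:-→d9:-→d10:H1  best=H1
  add 180.73.135.236/32 -> H1 at depth 32
  add 89.105.100.0/24 -> H3 at depth 24
  del 180.73.135.224/28 (clear depth 28)

== LOOKUPS ==
["H0","H0","H1","H1","H0","H1"]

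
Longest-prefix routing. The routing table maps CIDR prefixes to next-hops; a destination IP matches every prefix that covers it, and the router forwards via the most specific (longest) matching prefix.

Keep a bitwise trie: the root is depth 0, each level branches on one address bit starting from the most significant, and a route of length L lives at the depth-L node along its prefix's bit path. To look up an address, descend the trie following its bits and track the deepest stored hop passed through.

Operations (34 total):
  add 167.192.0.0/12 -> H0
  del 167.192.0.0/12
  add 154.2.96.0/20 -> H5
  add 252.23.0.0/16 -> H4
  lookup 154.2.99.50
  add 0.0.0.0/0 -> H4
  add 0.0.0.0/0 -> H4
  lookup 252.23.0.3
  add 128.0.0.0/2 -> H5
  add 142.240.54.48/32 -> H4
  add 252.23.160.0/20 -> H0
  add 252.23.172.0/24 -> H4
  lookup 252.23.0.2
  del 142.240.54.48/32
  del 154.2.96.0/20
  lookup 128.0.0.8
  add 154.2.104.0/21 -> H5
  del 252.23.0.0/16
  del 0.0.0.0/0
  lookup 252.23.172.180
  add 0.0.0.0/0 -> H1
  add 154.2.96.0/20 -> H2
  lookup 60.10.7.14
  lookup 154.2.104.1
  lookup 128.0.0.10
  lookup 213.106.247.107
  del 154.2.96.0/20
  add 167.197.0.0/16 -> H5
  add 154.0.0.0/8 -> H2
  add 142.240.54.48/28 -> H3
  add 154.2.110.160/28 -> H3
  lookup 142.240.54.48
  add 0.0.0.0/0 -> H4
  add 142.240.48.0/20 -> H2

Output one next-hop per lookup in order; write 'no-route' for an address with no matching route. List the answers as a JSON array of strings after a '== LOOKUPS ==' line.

Apply in order:
  + 167.192.0.0/12 (H0) depth=12
  del 167.192.0.0/12 (clear depth 12)
  + 154.2.96.0/20 (H5) depth=20
  + 252.23.0.0/16 (H4) depth=16
  ? 154.2.99.50  path d0:-→d1:-→d2:-→d3:-→d4:-→d5:-→d6:-→d7:-→d8:-→d9:-→d10:-→d11:-→d12:-→d13:-→d14:-→d15:-→d16:-→d17:-→d18:-→d19:-→d20:H5  best=H5
  + 0.0.0.0/0 (H4) depth=0
  + 0.0.0.0/0 (H4) depth=0
  ? 252.23.0.3  path d0:H4→d1:-→d2:-→d3:-→d4:-→d5:-→d6:-→d7:-→d8:-→d9:-→d10:-→d11:-→d12:-→d13:-→d14:-→d15:-→d16:H4  best=H4
  + 128.0.0.0/2 (H5) depth=2
  + 142.240.54.48/32 (H4) depth=32
  + 252.23.160.0/20 (H0) depth=20
  + 252.23.172.0/24 (H4) depth=24
  ? 252.23.0.2  path d0:H4→d1:-→d2:-→d3:-→d4:-→d5:-→d6:-→d7:-→d8:-→d9:-→d10:-→d11:-→d12:-→d13:-→d14:-→d15:-→d16:H4  best=H4
  del 142.240.54.48/32 (clear depth 32)
  del 154.2.96.0/20 (clear depth 20)
  ? 128.0.0.8  path d0:H4→d1:-→d2:H5→d3:-→d4:-  best=H5
  + 154.2.104.0/21 (H5) depth=21
  del 252.23.0.0/16 (clear depth 16)
  del 0.0.0.0/0 (clear depth 0)
  ? 252.23.172.180  path d0:-→d1:-→d2:-→d3:-→d4:-→d5:-→d6:-→d7:-→d8:-→d9:-→d10:-→d11:-→d12:-→d13:-→d14:-→d15:-→d16:-→d17:-→d18:-→d19:-→d20:H0→d21:-→d22:-→d23:-→d24:H4  best=H4
  + 0.0.0.0/0 (H1) depth=0
  + 154.2.96.0/20 (H2) depth=20
  ? 60.10.7.14  path d0:H1  best=H1
  ? 154.2.104.1  path d0:H1→d1:-→d2:H5→d3:-→d4:-→d5:-→d6:-→d7:-→d8:-→d9:-→d10:-→d11:-→d12:-→d13:-→d14:-→d15:-→d16:-→d17:-→d18:-→d19:-→d20:H2→d21:H5  best=H5
  ? 128.0.0.10  path d0:H1→d1:-→d2:H5→d3:-→d4:-  best=H5
  ? 213.106.247.107  path d0:H1→d1:-→d2:-  best=H1
  del 154.2.96.0/20 (clear depth 20)
  + 167.197.0.0/16 (H5) depth=16
  + 154.0.0.0/8 (H2) depth=8
  + 142.240.54.48/28 (H3) depth=28
  + 154.2.110.160/28 (H3) depth=28
  ? 142.240.54.48  path d0:H1→d1:-→d2:H5→d3:-→d4:-→d5:-→d6:-→d7:-→d8:-→d9:-→d10:-→d11:-→d12:-→d13:-→d14:-→d15:-→d16:-→d17:-→d18:-→d19:-→d20:-→d21:-→d22:-→d23:-→d24:-→d25:-→d26:-→d27:-→d28:H3→d29:-→d30:-→d31:-→d32:-  best=H3
  + 0.0.0.0/0 (H4) depth=0
  + 142.240.48.0/20 (H2) depth=20

== LOOKUPS ==
["H5","H4","H4","H5","H4","H1","H5","H5","H1","H3"]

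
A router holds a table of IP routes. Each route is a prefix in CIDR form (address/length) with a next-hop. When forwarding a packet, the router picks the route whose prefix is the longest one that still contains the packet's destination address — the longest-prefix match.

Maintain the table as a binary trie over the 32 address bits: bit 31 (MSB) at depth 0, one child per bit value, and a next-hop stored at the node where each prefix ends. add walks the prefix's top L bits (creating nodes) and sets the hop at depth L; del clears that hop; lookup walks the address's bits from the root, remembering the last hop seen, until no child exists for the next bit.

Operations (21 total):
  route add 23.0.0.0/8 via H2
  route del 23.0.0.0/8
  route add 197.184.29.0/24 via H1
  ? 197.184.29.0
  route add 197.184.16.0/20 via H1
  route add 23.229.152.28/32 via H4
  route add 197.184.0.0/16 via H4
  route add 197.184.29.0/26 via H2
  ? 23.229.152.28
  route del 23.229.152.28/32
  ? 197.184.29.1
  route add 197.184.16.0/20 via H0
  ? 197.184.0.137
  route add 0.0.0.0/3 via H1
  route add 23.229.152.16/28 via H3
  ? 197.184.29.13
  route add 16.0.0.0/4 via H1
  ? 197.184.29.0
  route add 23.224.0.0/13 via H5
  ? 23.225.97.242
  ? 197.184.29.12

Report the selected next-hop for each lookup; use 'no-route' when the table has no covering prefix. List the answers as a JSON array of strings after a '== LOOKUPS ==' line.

Apply in order:
  add 23.0.0.0/8 -> H2 at depth 8
  - 23.0.0.0/8 clear@8
  add 197.184.29.0/24 -> H1 at depth 24
  Q 197.184.29.0: descend 110001011011100000011101 ; hops seen [H1] ; pick H1
  add 197.184.16.0/20 -> H1 at depth 20
  add 23.229.152.28/32 -> H4 at depth 32
  add 197.184.0.0/16 -> H4 at depth 16
  add 197.184.29.0/26 -> H2 at depth 26
  Q 23.229.152.28: descend 00010111111001011001100000011100 ; hops seen [H4] ; pick H4
  - 23.229.152.28/32 clear@32
  Q 197.184.29.1: descend 11000101101110000001110100 ; hops seen [H4,H1,H1,H2] ; pick H2
  add 197.184.16.0/20 -> H0 at depth 20
  Q 197.184.0.137: descend 1100010110111000000 ; hops seen [H4] ; pick H4
  add 0.0.0.0/3 -> H1 at depth 3
  add 23.229.152.16/28 -> H3 at depth 28
  Q 197.184.29.13: descend 11000101101110000001110100 ; hops seen [H4,H0,H1,H2] ; pick H2
  add 16.0.0.0/4 -> H1 at depth 4
  Q 197.184.29.0: descend 11000101101110000001110100 ; hops seen [H4,H0,H1,H2] ; pick H2
  add 23.224.0.0/13 -> H5 at depth 13
  Q 23.225.97.242: descend 0001011111100 ; hops seen [H1,H1,H5] ; pick H5
  Q 197.184.29.12: descend 11000101101110000001110100 ; hops seen [H4,H0,H1,H2] ; pick H2

== LOOKUPS ==
["H1","H4","H2","H4","H2","H2","H5","H2"]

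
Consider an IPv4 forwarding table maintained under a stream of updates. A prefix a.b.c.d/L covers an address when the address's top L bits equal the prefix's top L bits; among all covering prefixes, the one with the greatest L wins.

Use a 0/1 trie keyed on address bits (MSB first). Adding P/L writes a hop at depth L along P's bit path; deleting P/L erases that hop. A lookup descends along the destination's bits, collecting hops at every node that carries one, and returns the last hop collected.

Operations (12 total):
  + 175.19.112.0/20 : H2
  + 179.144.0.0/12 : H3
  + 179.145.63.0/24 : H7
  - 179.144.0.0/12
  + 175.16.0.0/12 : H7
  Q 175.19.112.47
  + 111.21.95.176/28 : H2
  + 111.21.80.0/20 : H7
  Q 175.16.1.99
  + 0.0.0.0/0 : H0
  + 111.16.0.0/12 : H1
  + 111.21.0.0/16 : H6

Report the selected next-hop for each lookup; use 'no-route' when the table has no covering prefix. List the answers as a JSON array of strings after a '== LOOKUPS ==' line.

Process each operation:
  + 175.19.112.0/20 (H2) depth=20
  + 179.144.0.0/12 (H3) depth=12
  + 179.145.63.0/24 (H7) depth=24
  del 179.144.0.0/12 (clear depth 12)
  + 175.16.0.0/12 (H7) depth=12
  lookup 175.19.112.47: bits 10101111000100110111 walk d0:-→d1:-→d2:-→d3:-→d4:-→d5:-→d6:-→d7:-→d8:-→d9:-→d10:-→d11:-→d12:H7→d13:-→d14:-→d15:-→d16:-→d17:-→d18:-→d19:-→d20:H2 -> H2
  + 111.21.95.176/28 (H2) depth=28
  + 111.21.80.0/20 (H7) depth=20
  lookup 175.16.1.99: bits 10101111000100 walk d0:-→d1:-→d2:-→d3:-→d4:-→d5:-→d6:-→d7:-→d8:-→d9:-→d10:-→d11:-→d12:H7→d13:-→d14:- -> H7
  + 0.0.0.0/0 (H0) depth=0
  + 111.16.0.0/12 (H1) depth=12
  + 111.21.0.0/16 (H6) depth=16

== LOOKUPS ==
["H2","H7"]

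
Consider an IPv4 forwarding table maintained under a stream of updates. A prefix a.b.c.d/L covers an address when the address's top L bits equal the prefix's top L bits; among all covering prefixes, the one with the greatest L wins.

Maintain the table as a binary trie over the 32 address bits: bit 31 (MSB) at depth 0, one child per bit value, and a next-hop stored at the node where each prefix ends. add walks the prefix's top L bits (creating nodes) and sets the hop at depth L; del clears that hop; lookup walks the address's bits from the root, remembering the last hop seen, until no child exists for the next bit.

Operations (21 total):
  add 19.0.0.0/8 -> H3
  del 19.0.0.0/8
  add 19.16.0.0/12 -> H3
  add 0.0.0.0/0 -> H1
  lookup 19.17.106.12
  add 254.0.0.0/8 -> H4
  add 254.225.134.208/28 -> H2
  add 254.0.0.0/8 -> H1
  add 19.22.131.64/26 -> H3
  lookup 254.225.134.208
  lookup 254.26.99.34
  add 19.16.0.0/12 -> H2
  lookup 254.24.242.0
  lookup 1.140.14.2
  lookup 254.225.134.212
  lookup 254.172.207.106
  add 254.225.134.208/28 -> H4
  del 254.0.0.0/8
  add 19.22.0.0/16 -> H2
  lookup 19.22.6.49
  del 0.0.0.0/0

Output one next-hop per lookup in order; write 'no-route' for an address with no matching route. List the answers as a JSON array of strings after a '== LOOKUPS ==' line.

Process each operation:
  add 19.0.0.0/8 -> H3 at depth 8
  - 19.0.0.0/8 clear@8
  add 19.16.0.0/12 -> H3 at depth 12
  add 0.0.0.0/0 -> H1 at depth 0
  Q 19.17.106.12: descend 000100110001 ; hops seen [H1,H3] ; pick H3
  add 254.0.0.0/8 -> H4 at depth 8
  add 254.225.134.208/28 -> H2 at depth 28
  add 254.0.0.0/8 -> H1 at depth 8
  add 19.22.131.64/26 -> H3 at depth 26
  Q 254.225.134.208: descend 1111111011100001100001101101 ; hops seen [H1,H1,H2] ; pick H2
  Q 254.26.99.34: descend 11111110 ; hops seen [H1,H1] ; pick H1
  add 19.16.0.0/12 -> H2 at depth 12
  Q 254.24.242.0: descend 11111110 ; hops seen [H1,H1] ; pick H1
  Q 1.140.14.2: descend 000 ; hops seen [H1] ; pick H1
  Q 254.225.134.212: descend 1111111011100001100001101101 ; hops seen [H1,H1,H2] ; pick H2
  Q 254.172.207.106: descend 111111101 ; hops seen [H1,H1] ; pick H1
  add 254.225.134.208/28 -> H4 at depth 28
  - 254.0.0.0/8 clear@8
  add 19.22.0.0/16 -> H2 at depth 16
  Q 19.22.6.49: descend 0001001100010110 ; hops seen [H1,H2,H2] ; pick H2
  - 0.0.0.0/0 clear@0

== LOOKUPS ==
["H3","H2","H1","H1","H1","H2","H1","H2"]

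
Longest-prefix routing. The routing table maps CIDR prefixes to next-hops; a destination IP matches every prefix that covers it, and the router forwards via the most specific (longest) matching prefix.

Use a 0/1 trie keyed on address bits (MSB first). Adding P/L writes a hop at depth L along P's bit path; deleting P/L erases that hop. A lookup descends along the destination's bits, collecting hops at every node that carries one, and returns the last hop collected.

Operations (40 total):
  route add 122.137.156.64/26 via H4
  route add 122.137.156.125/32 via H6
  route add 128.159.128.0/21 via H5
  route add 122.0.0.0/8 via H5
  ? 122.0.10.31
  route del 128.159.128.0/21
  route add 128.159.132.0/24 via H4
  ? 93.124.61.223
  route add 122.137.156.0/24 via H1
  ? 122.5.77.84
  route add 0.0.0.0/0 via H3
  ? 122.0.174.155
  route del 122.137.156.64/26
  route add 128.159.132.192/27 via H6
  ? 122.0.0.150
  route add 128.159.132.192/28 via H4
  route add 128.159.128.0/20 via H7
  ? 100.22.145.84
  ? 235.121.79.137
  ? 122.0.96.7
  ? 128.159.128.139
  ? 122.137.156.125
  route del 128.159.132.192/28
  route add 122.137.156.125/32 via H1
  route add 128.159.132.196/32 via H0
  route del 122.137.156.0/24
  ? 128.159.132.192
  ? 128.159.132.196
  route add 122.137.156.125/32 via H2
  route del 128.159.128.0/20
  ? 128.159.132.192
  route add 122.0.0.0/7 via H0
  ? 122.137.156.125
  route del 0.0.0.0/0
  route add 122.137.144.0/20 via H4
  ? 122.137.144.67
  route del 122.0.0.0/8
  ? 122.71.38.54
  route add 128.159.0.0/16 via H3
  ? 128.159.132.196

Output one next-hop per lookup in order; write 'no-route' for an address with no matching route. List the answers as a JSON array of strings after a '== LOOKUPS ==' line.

Apply in order:
  + 122.137.156.64/26 (H4) depth=26
  + 122.137.156.125/32 (H6) depth=32
  + 128.159.128.0/21 (H5) depth=21
  + 122.0.0.0/8 (H5) depth=8
  Q 122.0.10.31: descend 01111010 ; hops seen [H5] ; pick H5
  - 128.159.128.0/21 clear@21
  + 128.159.132.0/24 (H4) depth=24
  Q 93.124.61.223: descend 01 ; hops seen [∅] ; pick no-route
  + 122.137.156.0/24 (H1) depth=24
  Q 122.5.77.84: descend 01111010 ; hops seen [H5] ; pick H5
  + 0.0.0.0/0 (H3) depth=0
  Q 122.0.174.155: descend 01111010 ; hops seen [H3,H5] ; pick H5
  - 122.137.156.64/26 clear@26
  + 128.159.132.192/27 (H6) depth=27
  Q 122.0.0.150: descend 01111010 ; hops seen [H3,H5] ; pick H5
  + 128.159.132.192/28 (H4) depth=28
  + 128.159.128.0/20 (H7) depth=20
  Q 100.22.145.84: descend 011 ; hops seen [H3] ; pick H3
  Q 235.121.79.137: descend 1 ; hops seen [H3] ; pick H3
  Q 122.0.96.7: descend 01111010 ; hops seen [H3,H5] ; pick H5
  Q 128.159.128.139: descend 100000001001111110000 ; hops seen [H3,H7] ; pick H7
  Q 122.137.156.125: descend 01111010100010011001110001111101 ; hops seen [H3,H5,H1,H6] ; pick H6
  - 128.159.132.192/28 clear@28
  + 122.137.156.125/32 (H1) depth=32
  + 128.159.132.196/32 (H0) depth=32
  - 122.137.156.0/24 clear@24
  Q 128.159.132.192: descend 10000000100111111000010011000 ; hops seen [H3,H7,H4,H6] ; pick H6
  Q 128.159.132.196: descend 10000000100111111000010011000100 ; hops seen [H3,H7,H4,H6,H0] ; pick H0
  + 122.137.156.125/32 (H2) depth=32
  - 128.159.128.0/20 clear@20
  Q 128.159.132.192: descend 10000000100111111000010011000 ; hops seen [H3,H4,H6] ; pick H6
  + 122.0.0.0/7 (H0) depth=7
  Q 122.137.156.125: descend 01111010100010011001110001111101 ; hops seen [H3,H0,H5,H2] ; pick H2
  - 0.0.0.0/0 clear@0
  + 122.137.144.0/20 (H4) depth=20
  Q 122.137.144.67: descend 01111010100010011001 ; hops seen [H0,H5,H4] ; pick H4
  - 122.0.0.0/8 clear@8
  Q 122.71.38.54: descend 01111010 ; hops seen [H0] ; pick H0
  + 128.159.0.0/16 (H3) depth=16
  Q 128.159.132.196: descend 10000000100111111000010011000100 ; hops seen [H3,H4,H6,H0] ; pick H0

== LOOKUPS ==
["H5","no-route","H5","H5","H5","H3","H3","H5","H7","H6","H6","H0","H6","H2","H4","H0","H0"]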